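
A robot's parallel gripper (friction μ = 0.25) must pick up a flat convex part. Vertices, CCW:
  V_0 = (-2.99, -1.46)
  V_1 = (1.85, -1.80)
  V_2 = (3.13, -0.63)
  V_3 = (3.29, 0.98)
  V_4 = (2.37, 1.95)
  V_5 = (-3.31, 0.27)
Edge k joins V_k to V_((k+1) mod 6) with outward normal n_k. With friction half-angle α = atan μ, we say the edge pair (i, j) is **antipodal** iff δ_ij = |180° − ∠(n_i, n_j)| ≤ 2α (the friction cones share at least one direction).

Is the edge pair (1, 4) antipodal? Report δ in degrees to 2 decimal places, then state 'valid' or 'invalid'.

α = atan 0.25 = 14.04°;  2α = 28.07°
edge 1: e_1 = (+1.28, +1.17);  n_1 = (+0.6747, -0.7381)
edge 4: e_4 = (-5.68, -1.68);  n_4 = (-0.2836, +0.9589)
∠(n_1, n_4) = 154.05°
δ = |180° − 154.05°| = 25.95°
25.95° ≤ 2α = 28.07°  →  valid

δ = 25.95°, valid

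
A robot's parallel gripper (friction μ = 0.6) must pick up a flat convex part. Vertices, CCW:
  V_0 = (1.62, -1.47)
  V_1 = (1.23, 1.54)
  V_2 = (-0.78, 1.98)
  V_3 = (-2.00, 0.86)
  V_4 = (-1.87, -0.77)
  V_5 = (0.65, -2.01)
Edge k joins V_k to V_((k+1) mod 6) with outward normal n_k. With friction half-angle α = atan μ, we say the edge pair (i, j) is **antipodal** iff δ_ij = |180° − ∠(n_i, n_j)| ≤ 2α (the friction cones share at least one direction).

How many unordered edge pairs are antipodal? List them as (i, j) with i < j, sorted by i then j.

α = atan 0.6 = 30.96°;  2α = 61.93°
n_0 = (+0.9917, +0.1285)
n_1 = (+0.2138, +0.9769)
n_2 = (-0.6763, +0.7367)
n_3 = (-0.9968, -0.0795)
n_4 = (-0.4415, -0.8973)
n_5 = (+0.4864, -0.8737)
  (0,1): δ = 109.73°  ·
  (0,2): δ = 54.83°  ✓
  (0,3): δ = 2.82°  ✓
  (0,4): δ = 56.42°  ✓
  (0,5): δ = 111.72°  ·
  (1,2): δ = 125.10°  ·
  (1,3): δ = 73.09°  ·
  (1,4): δ = 13.85°  ✓
  (1,5): δ = 41.45°  ✓
  (2,3): δ = 127.99°  ·
  (2,4): δ = 68.75°  ·
  (2,5): δ = 13.45°  ✓
  (3,4): δ = 120.76°  ·
  (3,5): δ = 65.46°  ·
  (4,5): δ = 124.70°  ·
antipodal pairs: 6

count = 6; pairs: (0,2), (0,3), (0,4), (1,4), (1,5), (2,5)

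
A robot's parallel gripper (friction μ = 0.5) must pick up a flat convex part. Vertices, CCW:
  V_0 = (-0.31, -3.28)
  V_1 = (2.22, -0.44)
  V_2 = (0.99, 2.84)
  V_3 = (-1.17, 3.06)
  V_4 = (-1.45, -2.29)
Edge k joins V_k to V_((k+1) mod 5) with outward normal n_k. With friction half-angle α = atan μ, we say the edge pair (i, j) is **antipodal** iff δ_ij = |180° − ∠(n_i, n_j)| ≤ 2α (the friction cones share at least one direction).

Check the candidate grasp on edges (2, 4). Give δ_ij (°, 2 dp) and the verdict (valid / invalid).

α = atan 0.5 = 26.57°;  2α = 53.13°
edge 2: e_2 = (-2.16, +0.22);  n_2 = (+0.1013, +0.9949)
edge 4: e_4 = (+1.14, -0.99);  n_4 = (-0.6557, -0.7550)
∠(n_2, n_4) = 144.84°
δ = |180° − 144.84°| = 35.16°
35.16° ≤ 2α = 53.13°  →  valid

δ = 35.16°, valid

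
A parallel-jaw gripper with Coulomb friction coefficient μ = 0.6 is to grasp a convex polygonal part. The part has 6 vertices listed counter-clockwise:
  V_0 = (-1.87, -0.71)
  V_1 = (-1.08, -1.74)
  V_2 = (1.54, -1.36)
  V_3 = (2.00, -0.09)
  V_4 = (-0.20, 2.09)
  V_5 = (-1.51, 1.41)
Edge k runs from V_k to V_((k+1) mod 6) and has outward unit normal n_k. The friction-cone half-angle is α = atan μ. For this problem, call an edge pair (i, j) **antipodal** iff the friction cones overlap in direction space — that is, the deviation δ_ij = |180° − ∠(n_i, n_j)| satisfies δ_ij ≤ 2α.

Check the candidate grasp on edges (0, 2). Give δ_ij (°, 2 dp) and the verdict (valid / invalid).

α = atan 0.6 = 30.96°;  2α = 61.93°
edge 0: e_0 = (+0.79, -1.03);  n_0 = (-0.7935, -0.6086)
edge 2: e_2 = (+0.46, +1.27);  n_2 = (+0.9402, -0.3406)
∠(n_0, n_2) = 122.60°
δ = |180° − 122.60°| = 57.40°
57.40° ≤ 2α = 61.93°  →  valid

δ = 57.40°, valid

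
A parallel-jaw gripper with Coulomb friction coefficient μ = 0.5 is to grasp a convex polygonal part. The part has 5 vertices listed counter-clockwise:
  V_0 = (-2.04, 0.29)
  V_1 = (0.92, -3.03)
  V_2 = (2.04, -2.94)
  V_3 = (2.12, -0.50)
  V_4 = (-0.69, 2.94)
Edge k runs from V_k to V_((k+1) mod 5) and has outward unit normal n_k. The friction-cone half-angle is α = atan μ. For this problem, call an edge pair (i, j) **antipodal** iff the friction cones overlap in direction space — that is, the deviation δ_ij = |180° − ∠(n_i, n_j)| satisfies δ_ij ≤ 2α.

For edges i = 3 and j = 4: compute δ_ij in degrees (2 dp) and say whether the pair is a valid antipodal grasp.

δ = 66.24°, invalid

α = atan 0.5 = 26.57°;  2α = 53.13°
edge 3: e_3 = (-2.81, +3.44);  n_3 = (+0.7745, +0.6326)
edge 4: e_4 = (-1.35, -2.65);  n_4 = (-0.8910, +0.4539)
∠(n_3, n_4) = 113.76°
δ = |180° − 113.76°| = 66.24°
66.24° > 2α = 53.13°  →  invalid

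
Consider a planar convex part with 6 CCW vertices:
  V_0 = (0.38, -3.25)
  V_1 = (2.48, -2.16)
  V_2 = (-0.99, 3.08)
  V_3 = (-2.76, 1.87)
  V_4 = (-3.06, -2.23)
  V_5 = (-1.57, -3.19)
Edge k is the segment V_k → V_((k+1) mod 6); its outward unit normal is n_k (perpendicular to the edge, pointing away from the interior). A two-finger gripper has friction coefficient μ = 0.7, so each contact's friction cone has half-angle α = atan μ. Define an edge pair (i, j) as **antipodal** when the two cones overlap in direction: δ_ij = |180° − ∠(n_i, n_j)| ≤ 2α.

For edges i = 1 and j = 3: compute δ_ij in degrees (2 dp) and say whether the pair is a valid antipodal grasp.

δ = 37.70°, valid

α = atan 0.7 = 34.99°;  2α = 69.98°
edge 1: e_1 = (-3.47, +5.24);  n_1 = (+0.8338, +0.5521)
edge 3: e_3 = (-0.30, -4.10);  n_3 = (-0.9973, +0.0730)
∠(n_1, n_3) = 142.30°
δ = |180° − 142.30°| = 37.70°
37.70° ≤ 2α = 69.98°  →  valid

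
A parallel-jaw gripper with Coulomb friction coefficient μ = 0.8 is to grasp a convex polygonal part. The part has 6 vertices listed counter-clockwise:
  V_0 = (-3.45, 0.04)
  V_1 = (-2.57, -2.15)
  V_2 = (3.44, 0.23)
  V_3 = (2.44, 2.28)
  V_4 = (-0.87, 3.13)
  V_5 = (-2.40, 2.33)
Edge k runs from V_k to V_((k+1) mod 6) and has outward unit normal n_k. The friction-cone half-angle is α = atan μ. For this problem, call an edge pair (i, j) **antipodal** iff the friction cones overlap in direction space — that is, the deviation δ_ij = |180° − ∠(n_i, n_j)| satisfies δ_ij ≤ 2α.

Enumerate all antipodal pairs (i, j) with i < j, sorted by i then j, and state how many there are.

count = 6; pairs: (0,2), (0,3), (1,3), (1,4), (1,5), (2,5)

α = atan 0.8 = 38.66°;  2α = 77.32°
n_0 = (-0.9279, -0.3729)
n_1 = (+0.3682, -0.9298)
n_2 = (+0.8988, +0.4384)
n_3 = (+0.2487, +0.9686)
n_4 = (-0.4634, +0.8862)
n_5 = (-0.9090, +0.4168)
  (0,1): δ = 90.29°  ·
  (0,2): δ = 4.11°  ✓
  (0,3): δ = 53.71°  ✓
  (0,4): δ = 95.71°  ·
  (0,5): δ = 133.48°  ·
  (1,2): δ = 85.60°  ·
  (1,3): δ = 36.01°  ✓
  (1,4): δ = 6.00°  ✓
  (1,5): δ = 43.76°  ✓
  (2,3): δ = 130.41°  ·
  (2,4): δ = 88.40°  ·
  (2,5): δ = 50.64°  ✓
  (3,4): δ = 137.99°  ·
  (3,5): δ = 100.23°  ·
  (4,5): δ = 142.24°  ·
antipodal pairs: 6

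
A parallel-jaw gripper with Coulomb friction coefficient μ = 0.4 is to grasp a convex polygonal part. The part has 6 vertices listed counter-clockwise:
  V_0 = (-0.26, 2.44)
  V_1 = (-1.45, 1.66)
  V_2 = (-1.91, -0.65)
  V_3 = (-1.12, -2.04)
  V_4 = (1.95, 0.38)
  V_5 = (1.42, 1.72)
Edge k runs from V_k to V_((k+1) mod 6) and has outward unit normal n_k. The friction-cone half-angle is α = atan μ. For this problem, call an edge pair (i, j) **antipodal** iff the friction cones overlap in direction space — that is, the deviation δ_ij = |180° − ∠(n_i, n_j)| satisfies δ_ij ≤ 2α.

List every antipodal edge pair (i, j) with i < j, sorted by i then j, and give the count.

α = atan 0.4 = 21.80°;  2α = 43.60°
n_0 = (-0.5482, +0.8364)
n_1 = (-0.9807, +0.1953)
n_2 = (-0.8694, -0.4941)
n_3 = (+0.6191, -0.7853)
n_4 = (+0.9299, +0.3678)
n_5 = (+0.3939, +0.9191)
  (0,1): δ = 134.51°  ·
  (0,2): δ = 93.63°  ·
  (0,3): δ = 5.00°  ✓
  (0,4): δ = 78.34°  ·
  (0,5): δ = 123.56°  ·
  (1,2): δ = 139.13°  ·
  (1,3): δ = 40.49°  ✓
  (1,4): δ = 32.84°  ✓
  (1,5): δ = 78.06°  ·
  (2,3): δ = 81.36°  ·
  (2,4): δ = 8.03°  ✓
  (2,5): δ = 37.19°  ✓
  (3,4): δ = 106.67°  ·
  (3,5): δ = 61.45°  ·
  (4,5): δ = 134.78°  ·
antipodal pairs: 5

count = 5; pairs: (0,3), (1,3), (1,4), (2,4), (2,5)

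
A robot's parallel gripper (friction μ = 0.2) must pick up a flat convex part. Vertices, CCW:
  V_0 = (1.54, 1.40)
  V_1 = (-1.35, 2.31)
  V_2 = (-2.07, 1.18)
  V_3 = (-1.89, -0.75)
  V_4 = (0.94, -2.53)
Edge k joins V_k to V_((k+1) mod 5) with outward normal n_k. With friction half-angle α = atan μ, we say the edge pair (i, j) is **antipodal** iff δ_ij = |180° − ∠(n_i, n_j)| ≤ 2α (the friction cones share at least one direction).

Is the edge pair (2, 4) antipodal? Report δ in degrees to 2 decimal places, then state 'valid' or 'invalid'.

δ = 14.01°, valid

α = atan 0.2 = 11.31°;  2α = 22.62°
edge 2: e_2 = (+0.18, -1.93);  n_2 = (-0.9957, -0.0929)
edge 4: e_4 = (+0.60, +3.93);  n_4 = (+0.9885, -0.1509)
∠(n_2, n_4) = 165.99°
δ = |180° − 165.99°| = 14.01°
14.01° ≤ 2α = 22.62°  →  valid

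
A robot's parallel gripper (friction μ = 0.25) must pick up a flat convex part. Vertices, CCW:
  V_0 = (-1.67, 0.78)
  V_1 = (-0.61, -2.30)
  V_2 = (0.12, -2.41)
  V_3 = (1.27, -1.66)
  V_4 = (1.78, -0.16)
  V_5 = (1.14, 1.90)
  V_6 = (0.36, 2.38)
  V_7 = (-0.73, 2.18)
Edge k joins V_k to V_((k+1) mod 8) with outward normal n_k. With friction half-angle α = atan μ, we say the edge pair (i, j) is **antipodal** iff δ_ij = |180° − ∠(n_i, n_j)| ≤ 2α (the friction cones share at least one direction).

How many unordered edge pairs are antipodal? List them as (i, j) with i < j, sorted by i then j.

count = 6; pairs: (0,4), (1,5), (1,6), (2,6), (2,7), (3,7)

α = atan 0.25 = 14.04°;  2α = 28.07°
n_0 = (-0.9456, -0.3254)
n_1 = (-0.1490, -0.9888)
n_2 = (+0.5463, -0.8376)
n_3 = (+0.9468, -0.3219)
n_4 = (+0.9550, +0.2967)
n_5 = (+0.5241, +0.8517)
n_6 = (-0.1805, +0.9836)
n_7 = (-0.8302, +0.5574)
  (0,1): δ = 117.56°  ·
  (0,2): δ = 75.88°  ·
  (0,3): δ = 37.77°  ·
  (0,4): δ = 1.73°  ✓
  (0,5): δ = 39.40°  ·
  (0,6): δ = 81.41°  ·
  (0,7): δ = 127.13°  ·
  (1,2): δ = 138.32°  ·
  (1,3): δ = 100.21°  ·
  (1,4): δ = 64.17°  ·
  (1,5): δ = 23.04°  ✓
  (1,6): δ = 18.97°  ✓
  (1,7): δ = 64.69°  ·
  (2,3): δ = 141.89°  ·
  (2,4): δ = 105.85°  ·
  (2,5): δ = 64.72°  ·
  (2,6): δ = 22.71°  ✓
  (2,7): δ = 23.01°  ✓
  (3,4): δ = 143.96°  ·
  (3,5): δ = 102.83°  ·
  (3,6): δ = 60.82°  ·
  (3,7): δ = 15.10°  ✓
  (4,5): δ = 138.87°  ·
  (4,6): δ = 96.86°  ·
  (4,7): δ = 51.14°  ·
  (5,6): δ = 138.00°  ·
  (5,7): δ = 92.27°  ·
  (6,7): δ = 134.28°  ·
antipodal pairs: 6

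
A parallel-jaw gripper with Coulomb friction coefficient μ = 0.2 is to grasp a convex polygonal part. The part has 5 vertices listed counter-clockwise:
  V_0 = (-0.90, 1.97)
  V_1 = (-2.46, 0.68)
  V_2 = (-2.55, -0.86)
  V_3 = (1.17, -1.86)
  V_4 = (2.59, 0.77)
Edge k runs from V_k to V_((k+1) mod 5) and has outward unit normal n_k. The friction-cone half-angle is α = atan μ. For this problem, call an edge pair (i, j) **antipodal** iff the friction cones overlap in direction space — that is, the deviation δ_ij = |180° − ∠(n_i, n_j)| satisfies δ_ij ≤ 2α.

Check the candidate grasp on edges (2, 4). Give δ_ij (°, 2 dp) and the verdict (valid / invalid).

α = atan 0.2 = 11.31°;  2α = 22.62°
edge 2: e_2 = (+3.72, -1.00);  n_2 = (-0.2596, -0.9657)
edge 4: e_4 = (-3.49, +1.20);  n_4 = (+0.3252, +0.9457)
∠(n_2, n_4) = 176.07°
δ = |180° − 176.07°| = 3.93°
3.93° ≤ 2α = 22.62°  →  valid

δ = 3.93°, valid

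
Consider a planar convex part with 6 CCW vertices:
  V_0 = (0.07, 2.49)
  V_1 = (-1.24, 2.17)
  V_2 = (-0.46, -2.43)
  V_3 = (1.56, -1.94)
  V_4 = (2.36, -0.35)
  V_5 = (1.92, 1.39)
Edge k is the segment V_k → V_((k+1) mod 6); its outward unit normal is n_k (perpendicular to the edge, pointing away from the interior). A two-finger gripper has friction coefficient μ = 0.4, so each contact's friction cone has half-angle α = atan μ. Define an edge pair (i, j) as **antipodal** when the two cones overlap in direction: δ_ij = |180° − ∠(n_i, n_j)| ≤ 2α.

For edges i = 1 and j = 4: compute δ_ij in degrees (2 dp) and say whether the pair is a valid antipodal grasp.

δ = 4.57°, valid

α = atan 0.4 = 21.80°;  2α = 43.60°
edge 1: e_1 = (+0.78, -4.60);  n_1 = (-0.9859, -0.1672)
edge 4: e_4 = (-0.44, +1.74);  n_4 = (+0.9695, +0.2452)
∠(n_1, n_4) = 175.43°
δ = |180° − 175.43°| = 4.57°
4.57° ≤ 2α = 43.60°  →  valid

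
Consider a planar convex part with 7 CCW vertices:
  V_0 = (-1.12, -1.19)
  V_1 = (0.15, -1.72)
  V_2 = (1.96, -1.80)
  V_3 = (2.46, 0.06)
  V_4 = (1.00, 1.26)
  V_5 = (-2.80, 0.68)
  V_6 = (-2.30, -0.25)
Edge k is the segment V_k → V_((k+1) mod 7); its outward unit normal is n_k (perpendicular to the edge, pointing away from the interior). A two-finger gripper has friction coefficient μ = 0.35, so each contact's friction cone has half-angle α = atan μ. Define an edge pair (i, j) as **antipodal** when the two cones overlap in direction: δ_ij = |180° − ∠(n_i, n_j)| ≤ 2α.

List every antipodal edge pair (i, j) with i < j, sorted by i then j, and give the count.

α = atan 0.35 = 19.29°;  2α = 38.58°
n_0 = (-0.3851, -0.9229)
n_1 = (-0.0442, -0.9990)
n_2 = (+0.9657, -0.2596)
n_3 = (+0.6350, +0.7725)
n_4 = (-0.1509, +0.9886)
n_5 = (-0.8808, -0.4735)
n_6 = (-0.6231, -0.7822)
  (0,1): δ = 159.88°  ·
  (0,2): δ = 82.39°  ·
  (0,3): δ = 16.77°  ✓
  (0,4): δ = 31.33°  ✓
  (0,5): δ = 140.92°  ·
  (0,6): δ = 164.11°  ·
  (1,2): δ = 102.52°  ·
  (1,3): δ = 36.89°  ✓
  (1,4): δ = 11.21°  ✓
  (1,5): δ = 120.79°  ·
  (1,6): δ = 143.99°  ·
  (2,3): δ = 114.37°  ·
  (2,4): δ = 66.28°  ·
  (2,5): δ = 43.31°  ·
  (2,6): δ = 66.51°  ·
  (3,4): δ = 131.90°  ·
  (3,5): δ = 22.32°  ✓
  (3,6): δ = 0.88°  ✓
  (4,5): δ = 70.41°  ·
  (4,6): δ = 47.22°  ·
  (5,6): δ = 156.81°  ·
antipodal pairs: 6

count = 6; pairs: (0,3), (0,4), (1,3), (1,4), (3,5), (3,6)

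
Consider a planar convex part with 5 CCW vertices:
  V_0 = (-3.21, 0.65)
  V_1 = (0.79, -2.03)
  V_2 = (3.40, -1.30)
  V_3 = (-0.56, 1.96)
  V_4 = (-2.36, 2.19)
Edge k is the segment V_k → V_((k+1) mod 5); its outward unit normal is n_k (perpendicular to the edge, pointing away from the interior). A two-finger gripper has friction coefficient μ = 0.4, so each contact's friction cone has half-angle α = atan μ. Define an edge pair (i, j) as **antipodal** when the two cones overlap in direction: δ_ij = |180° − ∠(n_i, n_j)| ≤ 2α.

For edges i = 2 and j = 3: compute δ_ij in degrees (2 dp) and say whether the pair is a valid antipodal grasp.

δ = 147.82°, invalid

α = atan 0.4 = 21.80°;  2α = 43.60°
edge 2: e_2 = (-3.96, +3.26);  n_2 = (+0.6356, +0.7720)
edge 3: e_3 = (-1.80, +0.23);  n_3 = (+0.1267, +0.9919)
∠(n_2, n_3) = 32.18°
δ = |180° − 32.18°| = 147.82°
147.82° > 2α = 43.60°  →  invalid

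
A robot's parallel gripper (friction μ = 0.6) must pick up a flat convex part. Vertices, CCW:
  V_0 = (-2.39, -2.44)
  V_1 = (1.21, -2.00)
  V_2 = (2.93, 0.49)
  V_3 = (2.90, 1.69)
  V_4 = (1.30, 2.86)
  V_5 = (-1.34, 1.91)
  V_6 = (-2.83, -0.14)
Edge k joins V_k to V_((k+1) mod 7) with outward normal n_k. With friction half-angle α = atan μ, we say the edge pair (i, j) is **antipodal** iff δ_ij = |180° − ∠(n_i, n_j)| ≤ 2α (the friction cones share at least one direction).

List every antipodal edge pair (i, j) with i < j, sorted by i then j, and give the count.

count = 9; pairs: (0,3), (0,4), (0,5), (1,4), (1,5), (1,6), (2,5), (2,6), (3,6)

α = atan 0.6 = 30.96°;  2α = 61.93°
n_0 = (+0.1213, -0.9926)
n_1 = (+0.8228, -0.5684)
n_2 = (+0.9997, +0.0250)
n_3 = (+0.5903, +0.8072)
n_4 = (-0.3386, +0.9409)
n_5 = (-0.8089, +0.5879)
n_6 = (-0.9822, -0.1879)
  (0,1): δ = 131.60°  ·
  (0,2): δ = 95.54°  ·
  (0,3): δ = 43.14°  ✓
  (0,4): δ = 12.82°  ✓
  (0,5): δ = 47.02°  ✓
  (0,6): δ = 93.86°  ·
  (1,2): δ = 143.93°  ·
  (1,3): δ = 91.54°  ·
  (1,4): δ = 35.57°  ✓
  (1,5): δ = 1.38°  ✓
  (1,6): δ = 45.47°  ✓
  (2,3): δ = 127.61°  ·
  (2,4): δ = 71.64°  ·
  (2,5): δ = 37.44°  ✓
  (2,6): δ = 9.40°  ✓
  (3,4): δ = 124.03°  ·
  (3,5): δ = 89.83°  ·
  (3,6): δ = 42.99°  ✓
  (4,5): δ = 145.80°  ·
  (4,6): δ = 98.96°  ·
  (5,6): δ = 133.16°  ·
antipodal pairs: 9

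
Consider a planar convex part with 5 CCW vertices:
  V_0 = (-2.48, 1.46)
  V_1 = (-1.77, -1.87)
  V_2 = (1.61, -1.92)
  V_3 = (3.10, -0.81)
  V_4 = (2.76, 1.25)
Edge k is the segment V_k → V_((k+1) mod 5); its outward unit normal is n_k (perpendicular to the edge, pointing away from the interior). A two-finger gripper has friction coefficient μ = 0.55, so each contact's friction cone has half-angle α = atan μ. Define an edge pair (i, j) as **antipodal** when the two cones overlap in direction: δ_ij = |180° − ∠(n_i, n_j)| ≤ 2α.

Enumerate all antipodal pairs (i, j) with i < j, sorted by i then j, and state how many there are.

α = atan 0.55 = 28.81°;  2α = 57.62°
n_0 = (-0.9780, -0.2085)
n_1 = (-0.0148, -0.9999)
n_2 = (+0.5974, -0.8019)
n_3 = (+0.9867, +0.1628)
n_4 = (+0.0400, +0.9992)
  (0,1): δ = 102.88°  ·
  (0,2): δ = 65.35°  ·
  (0,3): δ = 2.66°  ✓
  (0,4): δ = 75.67°  ·
  (1,2): δ = 142.47°  ·
  (1,3): δ = 79.78°  ·
  (1,4): δ = 1.45°  ✓
  (2,3): δ = 117.31°  ·
  (2,4): δ = 38.98°  ✓
  (3,4): δ = 101.67°  ·
antipodal pairs: 3

count = 3; pairs: (0,3), (1,4), (2,4)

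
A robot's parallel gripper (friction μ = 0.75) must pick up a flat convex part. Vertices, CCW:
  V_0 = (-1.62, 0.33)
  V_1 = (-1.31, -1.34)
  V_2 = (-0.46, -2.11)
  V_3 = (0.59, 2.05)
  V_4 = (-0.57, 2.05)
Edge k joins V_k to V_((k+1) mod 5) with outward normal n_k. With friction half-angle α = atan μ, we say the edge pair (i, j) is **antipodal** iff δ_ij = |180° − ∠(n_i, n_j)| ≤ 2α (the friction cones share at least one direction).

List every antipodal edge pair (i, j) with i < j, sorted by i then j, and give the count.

α = atan 0.75 = 36.87°;  2α = 73.74°
n_0 = (-0.9832, -0.1825)
n_1 = (-0.6714, -0.7411)
n_2 = (+0.9696, -0.2447)
n_3 = (+0.0000, +1.0000)
n_4 = (-0.8535, +0.5210)
  (0,1): δ = 142.69°  ·
  (0,2): δ = 24.68°  ✓
  (0,3): δ = 79.48°  ·
  (0,4): δ = 138.08°  ·
  (1,2): δ = 61.99°  ✓
  (1,3): δ = 42.17°  ✓
  (1,4): δ = 100.77°  ·
  (2,3): δ = 75.83°  ·
  (2,4): δ = 17.24°  ✓
  (3,4): δ = 121.40°  ·
antipodal pairs: 4

count = 4; pairs: (0,2), (1,2), (1,3), (2,4)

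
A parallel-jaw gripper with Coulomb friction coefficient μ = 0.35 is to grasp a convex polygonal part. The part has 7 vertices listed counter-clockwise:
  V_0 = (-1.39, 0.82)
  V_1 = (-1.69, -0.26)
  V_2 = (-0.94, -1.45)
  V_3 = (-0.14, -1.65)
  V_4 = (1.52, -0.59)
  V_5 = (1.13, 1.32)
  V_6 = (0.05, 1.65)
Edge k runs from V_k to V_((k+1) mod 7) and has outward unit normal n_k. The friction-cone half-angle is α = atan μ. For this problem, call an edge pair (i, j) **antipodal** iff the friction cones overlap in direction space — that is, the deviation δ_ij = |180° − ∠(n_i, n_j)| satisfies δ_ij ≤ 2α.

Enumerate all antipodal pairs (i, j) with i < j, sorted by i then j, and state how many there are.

count = 4; pairs: (0,4), (1,4), (2,5), (3,6)

α = atan 0.35 = 19.29°;  2α = 38.58°
n_0 = (-0.9635, +0.2676)
n_1 = (-0.8460, -0.5332)
n_2 = (-0.2425, -0.9701)
n_3 = (+0.5382, -0.8428)
n_4 = (+0.9798, +0.2001)
n_5 = (+0.2922, +0.9564)
n_6 = (-0.4994, +0.8664)
  (0,1): δ = 132.25°  ·
  (0,2): δ = 88.51°  ·
  (0,3): δ = 41.92°  ·
  (0,4): δ = 27.06°  ✓
  (0,5): δ = 88.53°  ·
  (0,6): δ = 135.48°  ·
  (1,2): δ = 136.26°  ·
  (1,3): δ = 89.66°  ·
  (1,4): δ = 20.68°  ✓
  (1,5): δ = 40.79°  ·
  (1,6): δ = 87.74°  ·
  (2,3): δ = 133.40°  ·
  (2,4): δ = 64.42°  ·
  (2,5): δ = 2.95°  ✓
  (2,6): δ = 43.99°  ·
  (3,4): δ = 111.02°  ·
  (3,5): δ = 49.55°  ·
  (3,6): δ = 2.60°  ✓
  (4,5): δ = 118.53°  ·
  (4,6): δ = 71.58°  ·
  (5,6): δ = 133.05°  ·
antipodal pairs: 4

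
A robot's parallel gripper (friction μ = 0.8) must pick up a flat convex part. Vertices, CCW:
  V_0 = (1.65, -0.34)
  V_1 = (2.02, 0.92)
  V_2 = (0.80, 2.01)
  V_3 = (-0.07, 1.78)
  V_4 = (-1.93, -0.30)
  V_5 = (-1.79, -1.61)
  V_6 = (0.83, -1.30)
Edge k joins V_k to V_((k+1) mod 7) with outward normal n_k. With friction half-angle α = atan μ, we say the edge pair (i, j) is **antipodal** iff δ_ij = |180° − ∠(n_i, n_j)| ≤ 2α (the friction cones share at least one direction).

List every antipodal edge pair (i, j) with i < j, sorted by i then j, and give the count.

count = 10; pairs: (0,2), (0,3), (0,4), (1,4), (1,5), (2,5), (2,6), (3,5), (3,6), (4,6)

α = atan 0.8 = 38.66°;  2α = 77.32°
n_0 = (+0.9595, -0.2818)
n_1 = (+0.6663, +0.7457)
n_2 = (-0.2556, +0.9668)
n_3 = (-0.7454, +0.6666)
n_4 = (-0.9943, -0.1063)
n_5 = (+0.1175, -0.9931)
n_6 = (+0.7604, -0.6495)
  (0,1): δ = 115.41°  ·
  (0,2): δ = 58.83°  ✓
  (0,3): δ = 25.44°  ✓
  (0,4): δ = 22.46°  ✓
  (0,5): δ = 113.11°  ·
  (0,6): δ = 155.86°  ·
  (1,2): δ = 123.41°  ·
  (1,3): δ = 90.03°  ·
  (1,4): δ = 42.12°  ✓
  (1,5): δ = 48.53°  ✓
  (1,6): δ = 91.28°  ·
  (2,3): δ = 146.61°  ·
  (2,4): δ = 98.71°  ·
  (2,5): δ = 8.06°  ✓
  (2,6): δ = 34.69°  ✓
  (3,4): δ = 132.10°  ·
  (3,5): δ = 41.45°  ✓
  (3,6): δ = 1.30°  ✓
  (4,5): δ = 89.35°  ·
  (4,6): δ = 46.60°  ✓
  (5,6): δ = 137.25°  ·
antipodal pairs: 10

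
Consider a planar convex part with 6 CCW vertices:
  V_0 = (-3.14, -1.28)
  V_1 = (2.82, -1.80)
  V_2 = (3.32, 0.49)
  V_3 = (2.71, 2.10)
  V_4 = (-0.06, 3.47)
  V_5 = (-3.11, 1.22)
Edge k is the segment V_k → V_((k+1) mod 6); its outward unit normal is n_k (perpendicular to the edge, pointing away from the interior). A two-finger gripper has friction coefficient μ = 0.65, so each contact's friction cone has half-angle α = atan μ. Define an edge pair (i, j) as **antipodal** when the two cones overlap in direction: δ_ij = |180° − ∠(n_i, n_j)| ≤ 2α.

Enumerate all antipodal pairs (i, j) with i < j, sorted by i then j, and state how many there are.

α = atan 0.65 = 33.02°;  2α = 66.05°
n_0 = (-0.0869, -0.9962)
n_1 = (+0.9770, -0.2133)
n_2 = (+0.9351, +0.3543)
n_3 = (+0.4433, +0.8964)
n_4 = (-0.5936, +0.8047)
n_5 = (-0.9999, +0.0120)
  (0,1): δ = 97.33°  ·
  (0,2): δ = 64.26°  ✓
  (0,3): δ = 21.33°  ✓
  (0,4): δ = 41.40°  ✓
  (0,5): δ = 94.30°  ·
  (1,2): δ = 146.93°  ·
  (1,3): δ = 104.00°  ·
  (1,4): δ = 41.27°  ✓
  (1,5): δ = 11.63°  ✓
  (2,3): δ = 137.07°  ·
  (2,4): δ = 74.33°  ·
  (2,5): δ = 21.44°  ✓
  (3,4): δ = 117.27°  ·
  (3,5): δ = 64.37°  ✓
  (4,5): δ = 127.10°  ·
antipodal pairs: 7

count = 7; pairs: (0,2), (0,3), (0,4), (1,4), (1,5), (2,5), (3,5)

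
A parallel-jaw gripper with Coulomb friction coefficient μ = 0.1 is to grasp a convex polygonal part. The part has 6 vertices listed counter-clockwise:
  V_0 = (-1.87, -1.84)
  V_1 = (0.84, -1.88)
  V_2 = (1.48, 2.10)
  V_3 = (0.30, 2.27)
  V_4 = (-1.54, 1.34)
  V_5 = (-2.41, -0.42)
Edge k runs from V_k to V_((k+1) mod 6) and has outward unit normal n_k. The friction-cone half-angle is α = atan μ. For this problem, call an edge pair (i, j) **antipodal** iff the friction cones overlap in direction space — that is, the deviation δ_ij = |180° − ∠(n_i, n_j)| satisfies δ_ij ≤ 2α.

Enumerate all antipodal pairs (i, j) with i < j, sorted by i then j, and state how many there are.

α = atan 0.1 = 5.71°;  2α = 11.42°
n_0 = (-0.0148, -0.9999)
n_1 = (+0.9873, -0.1588)
n_2 = (+0.1426, +0.9898)
n_3 = (-0.4511, +0.8925)
n_4 = (-0.8965, +0.4431)
n_5 = (-0.9347, -0.3554)
  (0,1): δ = 98.29°  ·
  (0,2): δ = 7.35°  ✓
  (0,3): δ = 27.66°  ·
  (0,4): δ = 64.54°  ·
  (0,5): δ = 111.67°  ·
  (1,2): δ = 89.06°  ·
  (1,3): δ = 54.05°  ·
  (1,4): δ = 17.17°  ·
  (1,5): δ = 29.96°  ·
  (2,3): δ = 144.99°  ·
  (2,4): δ = 108.11°  ·
  (2,5): δ = 60.98°  ·
  (3,4): δ = 143.12°  ·
  (3,5): δ = 95.99°  ·
  (4,5): δ = 132.88°  ·
antipodal pairs: 1

count = 1; pairs: (0,2)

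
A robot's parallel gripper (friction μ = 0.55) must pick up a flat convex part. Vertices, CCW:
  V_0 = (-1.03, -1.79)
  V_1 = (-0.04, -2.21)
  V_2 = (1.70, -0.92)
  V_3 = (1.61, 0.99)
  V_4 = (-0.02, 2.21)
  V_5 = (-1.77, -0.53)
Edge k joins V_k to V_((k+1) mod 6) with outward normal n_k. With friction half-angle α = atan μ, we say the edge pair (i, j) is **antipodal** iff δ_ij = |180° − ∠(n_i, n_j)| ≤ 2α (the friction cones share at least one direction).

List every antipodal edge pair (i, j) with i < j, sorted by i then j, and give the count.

count = 5; pairs: (0,3), (1,4), (2,4), (2,5), (3,5)

α = atan 0.55 = 28.81°;  2α = 57.62°
n_0 = (-0.3905, -0.9206)
n_1 = (+0.5956, -0.8033)
n_2 = (+0.9989, +0.0471)
n_3 = (+0.5992, +0.8006)
n_4 = (-0.8428, +0.5383)
n_5 = (-0.8623, -0.5064)
  (0,1): δ = 120.46°  ·
  (0,2): δ = 64.31°  ·
  (0,3): δ = 13.82°  ✓
  (0,4): δ = 80.42°  ·
  (0,5): δ = 143.41°  ·
  (1,2): δ = 123.85°  ·
  (1,3): δ = 73.37°  ·
  (1,4): δ = 20.88°  ✓
  (1,5): δ = 83.87°  ·
  (2,3): δ = 129.51°  ·
  (2,4): δ = 35.26°  ✓
  (2,5): δ = 27.73°  ✓
  (3,4): δ = 85.75°  ·
  (3,5): δ = 22.76°  ✓
  (4,5): δ = 117.01°  ·
antipodal pairs: 5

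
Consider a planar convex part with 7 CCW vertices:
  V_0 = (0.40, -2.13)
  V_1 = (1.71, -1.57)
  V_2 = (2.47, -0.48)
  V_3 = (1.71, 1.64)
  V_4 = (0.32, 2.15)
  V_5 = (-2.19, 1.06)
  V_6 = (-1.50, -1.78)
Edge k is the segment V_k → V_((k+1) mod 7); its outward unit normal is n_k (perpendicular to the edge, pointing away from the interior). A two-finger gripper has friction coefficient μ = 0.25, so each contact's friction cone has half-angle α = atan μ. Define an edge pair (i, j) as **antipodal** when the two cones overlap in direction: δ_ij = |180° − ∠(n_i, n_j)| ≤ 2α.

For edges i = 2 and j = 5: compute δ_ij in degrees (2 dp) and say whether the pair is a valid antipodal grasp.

δ = 6.07°, valid

α = atan 0.25 = 14.04°;  2α = 28.07°
edge 2: e_2 = (-0.76, +2.12);  n_2 = (+0.9413, +0.3375)
edge 5: e_5 = (+0.69, -2.84);  n_5 = (-0.9717, -0.2361)
∠(n_2, n_5) = 173.93°
δ = |180° − 173.93°| = 6.07°
6.07° ≤ 2α = 28.07°  →  valid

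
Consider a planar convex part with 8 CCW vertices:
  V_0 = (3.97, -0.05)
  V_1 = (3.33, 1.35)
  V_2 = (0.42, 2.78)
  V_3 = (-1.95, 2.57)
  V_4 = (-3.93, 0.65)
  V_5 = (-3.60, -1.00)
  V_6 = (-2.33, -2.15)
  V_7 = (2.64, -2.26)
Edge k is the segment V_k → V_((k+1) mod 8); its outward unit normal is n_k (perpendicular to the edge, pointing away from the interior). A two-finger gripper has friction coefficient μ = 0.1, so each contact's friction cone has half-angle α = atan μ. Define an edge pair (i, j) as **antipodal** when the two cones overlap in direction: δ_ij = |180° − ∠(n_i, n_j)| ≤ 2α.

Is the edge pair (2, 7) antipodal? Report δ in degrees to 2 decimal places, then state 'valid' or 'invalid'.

δ = 53.90°, invalid

α = atan 0.1 = 5.71°;  2α = 11.42°
edge 2: e_2 = (-2.37, -0.21);  n_2 = (-0.0883, +0.9961)
edge 7: e_7 = (+1.33, +2.21);  n_7 = (+0.8568, -0.5156)
∠(n_2, n_7) = 126.10°
δ = |180° − 126.10°| = 53.90°
53.90° > 2α = 11.42°  →  invalid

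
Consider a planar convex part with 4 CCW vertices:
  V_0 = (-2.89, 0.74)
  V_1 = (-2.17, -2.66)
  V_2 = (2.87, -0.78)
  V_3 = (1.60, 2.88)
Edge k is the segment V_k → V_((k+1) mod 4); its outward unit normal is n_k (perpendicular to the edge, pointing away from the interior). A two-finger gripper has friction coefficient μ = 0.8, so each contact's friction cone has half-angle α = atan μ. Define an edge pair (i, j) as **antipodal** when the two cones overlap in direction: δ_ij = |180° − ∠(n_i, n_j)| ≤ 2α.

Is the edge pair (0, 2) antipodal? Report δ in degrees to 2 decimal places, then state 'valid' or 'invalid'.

δ = 7.18°, valid

α = atan 0.8 = 38.66°;  2α = 77.32°
edge 0: e_0 = (+0.72, -3.40);  n_0 = (-0.9783, -0.2072)
edge 2: e_2 = (-1.27, +3.66);  n_2 = (+0.9447, +0.3278)
∠(n_0, n_2) = 172.82°
δ = |180° − 172.82°| = 7.18°
7.18° ≤ 2α = 77.32°  →  valid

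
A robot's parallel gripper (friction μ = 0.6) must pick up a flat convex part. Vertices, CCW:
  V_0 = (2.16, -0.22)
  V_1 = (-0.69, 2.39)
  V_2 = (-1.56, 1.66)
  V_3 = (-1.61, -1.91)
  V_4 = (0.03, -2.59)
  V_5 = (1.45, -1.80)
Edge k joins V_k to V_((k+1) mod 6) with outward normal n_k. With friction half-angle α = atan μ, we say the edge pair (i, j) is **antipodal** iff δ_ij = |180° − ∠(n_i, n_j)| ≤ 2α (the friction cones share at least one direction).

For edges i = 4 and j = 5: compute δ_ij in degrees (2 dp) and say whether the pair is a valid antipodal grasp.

α = atan 0.6 = 30.96°;  2α = 61.93°
edge 4: e_4 = (+1.42, +0.79);  n_4 = (+0.4862, -0.8739)
edge 5: e_5 = (+0.71, +1.58);  n_5 = (+0.9121, -0.4099)
∠(n_4, n_5) = 36.71°
δ = |180° − 36.71°| = 143.29°
143.29° > 2α = 61.93°  →  invalid

δ = 143.29°, invalid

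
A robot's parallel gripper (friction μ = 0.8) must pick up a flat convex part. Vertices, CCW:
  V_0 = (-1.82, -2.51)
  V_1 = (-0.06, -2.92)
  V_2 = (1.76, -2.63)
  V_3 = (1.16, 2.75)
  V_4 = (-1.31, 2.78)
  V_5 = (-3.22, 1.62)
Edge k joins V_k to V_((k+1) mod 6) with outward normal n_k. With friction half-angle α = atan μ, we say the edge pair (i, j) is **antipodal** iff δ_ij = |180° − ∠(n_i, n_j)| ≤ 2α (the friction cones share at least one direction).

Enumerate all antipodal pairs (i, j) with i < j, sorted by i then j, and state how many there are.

count = 8; pairs: (0,2), (0,3), (0,4), (1,3), (1,4), (2,4), (2,5), (3,5)

α = atan 0.8 = 38.66°;  2α = 77.32°
n_0 = (-0.2269, -0.9739)
n_1 = (+0.1574, -0.9875)
n_2 = (+0.9938, +0.1108)
n_3 = (+0.0121, +0.9999)
n_4 = (-0.5191, +0.8547)
n_5 = (-0.9471, -0.3210)
  (0,1): δ = 157.83°  ·
  (0,2): δ = 70.52°  ✓
  (0,3): δ = 12.42°  ✓
  (0,4): δ = 44.38°  ✓
  (0,5): δ = 121.84°  ·
  (1,2): δ = 92.69°  ·
  (1,3): δ = 9.75°  ✓
  (1,4): δ = 22.22°  ✓
  (1,5): δ = 99.67°  ·
  (2,3): δ = 97.06°  ·
  (2,4): δ = 65.09°  ✓
  (2,5): δ = 12.36°  ✓
  (3,4): δ = 148.03°  ·
  (3,5): δ = 70.58°  ✓
  (4,5): δ = 102.55°  ·
antipodal pairs: 8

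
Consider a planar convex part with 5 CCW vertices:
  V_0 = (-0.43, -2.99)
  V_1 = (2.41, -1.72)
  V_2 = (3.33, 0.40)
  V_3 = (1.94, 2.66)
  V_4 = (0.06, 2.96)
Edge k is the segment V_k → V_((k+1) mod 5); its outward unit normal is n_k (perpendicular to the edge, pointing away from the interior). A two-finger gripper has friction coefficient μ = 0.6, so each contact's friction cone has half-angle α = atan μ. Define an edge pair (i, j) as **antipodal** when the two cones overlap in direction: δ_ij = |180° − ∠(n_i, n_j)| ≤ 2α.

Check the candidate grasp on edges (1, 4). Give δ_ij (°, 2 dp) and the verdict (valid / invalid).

δ = 18.75°, valid

α = atan 0.6 = 30.96°;  2α = 61.93°
edge 1: e_1 = (+0.92, +2.12);  n_1 = (+0.9173, -0.3981)
edge 4: e_4 = (-0.49, -5.95);  n_4 = (-0.9966, +0.0821)
∠(n_1, n_4) = 161.25°
δ = |180° − 161.25°| = 18.75°
18.75° ≤ 2α = 61.93°  →  valid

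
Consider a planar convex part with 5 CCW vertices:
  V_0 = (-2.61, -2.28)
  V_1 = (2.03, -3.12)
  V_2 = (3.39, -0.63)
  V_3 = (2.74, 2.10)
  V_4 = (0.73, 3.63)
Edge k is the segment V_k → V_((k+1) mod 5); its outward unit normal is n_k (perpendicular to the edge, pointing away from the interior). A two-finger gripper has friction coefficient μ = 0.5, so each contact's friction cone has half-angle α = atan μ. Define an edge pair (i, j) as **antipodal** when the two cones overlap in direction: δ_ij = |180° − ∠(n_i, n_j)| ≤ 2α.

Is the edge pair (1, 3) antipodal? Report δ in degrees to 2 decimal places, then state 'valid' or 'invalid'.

α = atan 0.5 = 26.57°;  2α = 53.13°
edge 1: e_1 = (+1.36, +2.49);  n_1 = (+0.8776, -0.4793)
edge 3: e_3 = (-2.01, +1.53);  n_3 = (+0.6057, +0.7957)
∠(n_1, n_3) = 81.36°
δ = |180° − 81.36°| = 98.64°
98.64° > 2α = 53.13°  →  invalid

δ = 98.64°, invalid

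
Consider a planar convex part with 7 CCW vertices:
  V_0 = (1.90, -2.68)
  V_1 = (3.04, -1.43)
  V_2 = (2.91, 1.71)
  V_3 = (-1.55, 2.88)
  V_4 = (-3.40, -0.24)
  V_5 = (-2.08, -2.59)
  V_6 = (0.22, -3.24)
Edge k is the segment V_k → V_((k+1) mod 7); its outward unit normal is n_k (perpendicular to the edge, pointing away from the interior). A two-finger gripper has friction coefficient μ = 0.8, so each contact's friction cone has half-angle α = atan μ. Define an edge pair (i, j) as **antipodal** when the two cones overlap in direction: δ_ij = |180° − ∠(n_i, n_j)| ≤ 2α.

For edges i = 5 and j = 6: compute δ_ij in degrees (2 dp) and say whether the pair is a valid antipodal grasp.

α = atan 0.8 = 38.66°;  2α = 77.32°
edge 5: e_5 = (+2.30, -0.65);  n_5 = (-0.2720, -0.9623)
edge 6: e_6 = (+1.68, +0.56);  n_6 = (+0.3162, -0.9487)
∠(n_5, n_6) = 34.22°
δ = |180° − 34.22°| = 145.78°
145.78° > 2α = 77.32°  →  invalid

δ = 145.78°, invalid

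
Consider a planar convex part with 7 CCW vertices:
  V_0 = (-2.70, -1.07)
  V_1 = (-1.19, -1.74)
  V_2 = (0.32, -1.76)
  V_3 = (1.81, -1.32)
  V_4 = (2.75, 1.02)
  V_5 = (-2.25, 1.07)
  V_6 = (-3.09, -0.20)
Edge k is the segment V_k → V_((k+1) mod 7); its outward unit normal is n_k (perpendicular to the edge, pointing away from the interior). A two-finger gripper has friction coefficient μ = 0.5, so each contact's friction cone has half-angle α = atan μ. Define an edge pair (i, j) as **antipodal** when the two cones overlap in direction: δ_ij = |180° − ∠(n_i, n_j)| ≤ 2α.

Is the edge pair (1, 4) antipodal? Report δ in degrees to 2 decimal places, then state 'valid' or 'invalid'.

α = atan 0.5 = 26.57°;  2α = 53.13°
edge 1: e_1 = (+1.51, -0.02);  n_1 = (-0.0132, -0.9999)
edge 4: e_4 = (-5.00, +0.05);  n_4 = (+0.0100, +1.0000)
∠(n_1, n_4) = 179.81°
δ = |180° − 179.81°| = 0.19°
0.19° ≤ 2α = 53.13°  →  valid

δ = 0.19°, valid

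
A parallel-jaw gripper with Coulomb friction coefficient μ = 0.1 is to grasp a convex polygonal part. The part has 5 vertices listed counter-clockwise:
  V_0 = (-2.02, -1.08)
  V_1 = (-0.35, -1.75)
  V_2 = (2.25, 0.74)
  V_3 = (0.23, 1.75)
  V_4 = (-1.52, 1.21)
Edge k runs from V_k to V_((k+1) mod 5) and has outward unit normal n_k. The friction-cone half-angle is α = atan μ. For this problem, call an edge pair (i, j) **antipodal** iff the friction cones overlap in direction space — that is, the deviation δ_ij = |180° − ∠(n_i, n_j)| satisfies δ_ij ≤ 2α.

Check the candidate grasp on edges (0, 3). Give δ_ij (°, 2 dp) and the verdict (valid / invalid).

α = atan 0.1 = 5.71°;  2α = 11.42°
edge 0: e_0 = (+1.67, -0.67);  n_0 = (-0.3723, -0.9281)
edge 3: e_3 = (-1.75, -0.54);  n_3 = (-0.2949, +0.9555)
∠(n_0, n_3) = 140.99°
δ = |180° − 140.99°| = 39.01°
39.01° > 2α = 11.42°  →  invalid

δ = 39.01°, invalid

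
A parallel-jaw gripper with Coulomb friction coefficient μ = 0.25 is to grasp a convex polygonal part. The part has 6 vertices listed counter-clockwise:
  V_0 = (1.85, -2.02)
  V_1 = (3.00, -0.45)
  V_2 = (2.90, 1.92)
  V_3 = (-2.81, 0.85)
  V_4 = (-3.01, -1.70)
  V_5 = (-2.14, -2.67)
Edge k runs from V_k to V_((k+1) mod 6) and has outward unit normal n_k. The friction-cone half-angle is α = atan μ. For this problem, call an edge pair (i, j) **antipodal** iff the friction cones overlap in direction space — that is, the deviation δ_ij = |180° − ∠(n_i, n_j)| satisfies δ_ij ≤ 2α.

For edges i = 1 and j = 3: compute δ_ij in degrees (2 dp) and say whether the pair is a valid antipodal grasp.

α = atan 0.25 = 14.04°;  2α = 28.07°
edge 1: e_1 = (-0.10, +2.37);  n_1 = (+0.9991, +0.0422)
edge 3: e_3 = (-0.20, -2.55);  n_3 = (-0.9969, +0.0782)
∠(n_1, n_3) = 173.10°
δ = |180° − 173.10°| = 6.90°
6.90° ≤ 2α = 28.07°  →  valid

δ = 6.90°, valid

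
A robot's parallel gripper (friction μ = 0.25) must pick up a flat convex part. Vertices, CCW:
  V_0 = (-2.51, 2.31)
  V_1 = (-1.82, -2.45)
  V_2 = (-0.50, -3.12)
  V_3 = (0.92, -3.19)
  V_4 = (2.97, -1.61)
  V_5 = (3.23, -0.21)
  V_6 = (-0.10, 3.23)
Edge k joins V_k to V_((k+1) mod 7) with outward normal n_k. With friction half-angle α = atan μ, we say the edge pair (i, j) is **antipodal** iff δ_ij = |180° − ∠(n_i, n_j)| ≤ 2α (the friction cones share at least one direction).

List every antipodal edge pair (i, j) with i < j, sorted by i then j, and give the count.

count = 4; pairs: (0,4), (1,5), (2,6), (3,6)

α = atan 0.25 = 14.04°;  2α = 28.07°
n_0 = (-0.9897, -0.1435)
n_1 = (-0.4526, -0.8917)
n_2 = (-0.0492, -0.9988)
n_3 = (+0.6105, -0.7920)
n_4 = (+0.9832, -0.1826)
n_5 = (+0.7185, +0.6955)
n_6 = (-0.3566, +0.9342)
  (0,1): δ = 125.16°  ·
  (0,2): δ = 101.07°  ·
  (0,3): δ = 60.63°  ·
  (0,4): δ = 18.77°  ✓
  (0,5): δ = 35.82°  ·
  (0,6): δ = 102.65°  ·
  (1,2): δ = 155.91°  ·
  (1,3): δ = 115.47°  ·
  (1,4): δ = 73.61°  ·
  (1,5): δ = 19.02°  ✓
  (1,6): δ = 47.81°  ·
  (2,3): δ = 139.56°  ·
  (2,4): δ = 97.70°  ·
  (2,5): δ = 43.11°  ·
  (2,6): δ = 23.72°  ✓
  (3,4): δ = 138.14°  ·
  (3,5): δ = 83.55°  ·
  (3,6): δ = 16.73°  ✓
  (4,5): δ = 125.41°  ·
  (4,6): δ = 58.59°  ·
  (5,6): δ = 113.18°  ·
antipodal pairs: 4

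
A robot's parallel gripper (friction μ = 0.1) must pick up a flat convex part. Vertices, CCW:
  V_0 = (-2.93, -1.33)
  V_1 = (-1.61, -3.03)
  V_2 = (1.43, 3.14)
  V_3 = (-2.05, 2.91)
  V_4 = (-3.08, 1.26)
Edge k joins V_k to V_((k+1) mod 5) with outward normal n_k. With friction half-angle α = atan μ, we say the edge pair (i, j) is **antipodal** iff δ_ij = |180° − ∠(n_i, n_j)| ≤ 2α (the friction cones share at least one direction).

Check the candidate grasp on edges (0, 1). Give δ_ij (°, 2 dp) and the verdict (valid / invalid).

δ = 64.06°, invalid

α = atan 0.1 = 5.71°;  2α = 11.42°
edge 0: e_0 = (+1.32, -1.70);  n_0 = (-0.7899, -0.6133)
edge 1: e_1 = (+3.04, +6.17);  n_1 = (+0.8970, -0.4420)
∠(n_0, n_1) = 115.94°
δ = |180° − 115.94°| = 64.06°
64.06° > 2α = 11.42°  →  invalid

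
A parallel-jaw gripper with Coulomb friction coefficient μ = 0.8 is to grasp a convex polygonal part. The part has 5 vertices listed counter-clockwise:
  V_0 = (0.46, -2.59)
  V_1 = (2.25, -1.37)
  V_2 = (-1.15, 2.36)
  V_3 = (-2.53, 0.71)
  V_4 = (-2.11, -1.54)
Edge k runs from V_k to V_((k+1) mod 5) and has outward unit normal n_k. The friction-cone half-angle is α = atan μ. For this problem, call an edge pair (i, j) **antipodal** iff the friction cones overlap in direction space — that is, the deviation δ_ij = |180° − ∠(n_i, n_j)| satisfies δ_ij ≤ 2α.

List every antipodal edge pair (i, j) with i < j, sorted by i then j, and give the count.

count = 5; pairs: (0,2), (0,3), (1,3), (1,4), (2,4)

α = atan 0.8 = 38.66°;  2α = 77.32°
n_0 = (+0.5632, -0.8263)
n_1 = (+0.7390, +0.6737)
n_2 = (-0.7671, +0.6416)
n_3 = (-0.9830, -0.1835)
n_4 = (-0.3782, -0.9257)
  (0,1): δ = 81.93°  ·
  (0,2): δ = 15.82°  ✓
  (0,3): δ = 66.30°  ✓
  (0,4): δ = 123.50°  ·
  (1,2): δ = 82.26°  ·
  (1,3): δ = 31.78°  ✓
  (1,4): δ = 25.43°  ✓
  (2,3): δ = 129.52°  ·
  (2,4): δ = 72.32°  ✓
  (3,4): δ = 122.80°  ·
antipodal pairs: 5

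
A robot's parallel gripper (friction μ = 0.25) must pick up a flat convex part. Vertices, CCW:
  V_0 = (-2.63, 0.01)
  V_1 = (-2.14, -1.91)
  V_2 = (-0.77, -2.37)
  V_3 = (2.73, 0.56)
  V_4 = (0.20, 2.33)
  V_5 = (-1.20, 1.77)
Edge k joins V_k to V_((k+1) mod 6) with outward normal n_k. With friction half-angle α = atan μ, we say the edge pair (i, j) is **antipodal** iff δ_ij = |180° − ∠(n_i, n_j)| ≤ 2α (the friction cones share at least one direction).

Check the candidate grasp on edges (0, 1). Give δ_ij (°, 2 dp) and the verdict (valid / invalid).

α = atan 0.25 = 14.04°;  2α = 28.07°
edge 0: e_0 = (+0.49, -1.92);  n_0 = (-0.9689, -0.2473)
edge 1: e_1 = (+1.37, -0.46);  n_1 = (-0.3183, -0.9480)
∠(n_0, n_1) = 57.12°
δ = |180° − 57.12°| = 122.88°
122.88° > 2α = 28.07°  →  invalid

δ = 122.88°, invalid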